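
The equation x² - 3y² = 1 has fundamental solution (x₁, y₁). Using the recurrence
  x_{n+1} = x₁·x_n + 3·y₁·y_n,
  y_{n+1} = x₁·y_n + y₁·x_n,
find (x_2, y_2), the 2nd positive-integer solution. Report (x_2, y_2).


Step 1: Find the fundamental solution (x₁, y₁) of x² - 3y² = 1.
  Expand √3 as a continued fraction. a₀ = ⌊√3⌋ = 1; iterate m_{k+1} = d_k·a_k − m_k, d_{k+1} = (3 − m_{k+1}²)/d_k, a_{k+1} = ⌊(a₀ + m_{k+1})/d_{k+1}⌋ (starting m₀ = 0, d₀ = 1), with convergents p_k = a_k·p_{k-1} + p_{k-2}, q_k = a_k·q_{k-1} + q_{k-2} (p₋₁ = 1, q₋₁ = 0):
  k = 0: a₀ = 1; p₀/q₀ = 1/1; p₀² − 3·q₀² = 1 − 3 = -2.
  k = 1: m = 1, d = 2, a = ⌊(1 + 1)/2⌋ = 1; p/q = (1·1 + 1)/(1·1 + 0) = 2/1; p² − 3·q² = 4 − 3 = 1.
  The first convergent with p² − 3·q² = 1 gives the fundamental solution (x₁, y₁) = (2, 1).
Step 2: Apply the recurrence (x_{n+1}, y_{n+1}) = (x₁x_n + 3y₁y_n, x₁y_n + y₁x_n) repeatedly.
  From (x_1, y_1) = (2, 1): x_2 = 2·2 + 3·1·1 = 7; y_2 = 2·1 + 1·2 = 4.
Step 3: Verify x_2² - 3·y_2² = 49 - 48 = 1 (should be 1). ✓

(x_1, y_1) = (2, 1); (x_2, y_2) = (7, 4).


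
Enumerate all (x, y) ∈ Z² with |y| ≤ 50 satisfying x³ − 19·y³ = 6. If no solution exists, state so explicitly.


The equation is x³ - 19y³ = 6. For fixed y, x³ = 19·y³ + 6, so a solution requires the RHS to be a perfect cube.
Strategy: iterate y from -50 to 50, compute RHS = 19·y³ + 6, and check whether it is a (positive or negative) perfect cube.
Check small values of y:
  y = 0: RHS = 6 is not a perfect cube.
  y = 1: RHS = 25 is not a perfect cube.
  y = -1: RHS = -13 is not a perfect cube.
  y = 2: RHS = 158 is not a perfect cube.
  y = -2: RHS = -146 is not a perfect cube.
  y = 3: RHS = 519 is not a perfect cube.
  y = -3: RHS = -507 is not a perfect cube.
Continuing the search up to |y| = 50 finds no solutions either.
No (x, y) in the scanned range satisfies the equation.

No integer solutions with |y| ≤ 50.


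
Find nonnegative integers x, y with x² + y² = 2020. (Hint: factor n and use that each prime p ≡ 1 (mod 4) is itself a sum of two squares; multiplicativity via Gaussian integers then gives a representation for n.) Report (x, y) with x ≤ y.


Step 1: Factor n = 2020 = 2^2 · 5 · 101.
Step 2: Check the mod-4 condition on each prime factor: 2 = 2 (special); 5 ≡ 1 (mod 4), exponent 1; 101 ≡ 1 (mod 4), exponent 1.
All primes ≡ 3 (mod 4) appear to even exponent (or don't appear), so by the two-squares theorem n IS expressible as a sum of two squares.
Step 3: Build a representation. Group n = k² · m with k = 2 and m = 5 · 101 = 505 (a product of primes ≡ 1 (mod 4)); a representation of m scales to one of n via (k·x)² + (k·y)² = k²(x² + y²). Each prime p ≡ 1 (mod 4) is itself a sum of two squares; find a² by testing p − a² for a perfect square:
  5: 5 − 1² = 4 = 2² ⇒ 5 = 1² + 2².
  101: 101 − 1² = 100 = 10² ⇒ 101 = 1² + 10².
  Combine using the Brahmagupta–Fibonacci identity (a² + b²)(c² + d²) = (ac − bd)² + (ad + bc)² = (ac + bd)² + (ad − bc)²:
  5 · 101 = 505: from (1² + 2²)(1² + 10²), take (1·1 − 2·10, 1·10 + 2·1) = (1 − 20, 10 + 2) = (-19, 12); dropping signs (only squares matter) gives (19, 12); check 19² + 12² = 361 + 144 = 505 ✓.
  Scale by k = 2: (2·19, 2·12) = (38, 24).
Step 4: Order so x ≤ y and verify: 24² + 38² = 576 + 1444 = 2020 = n. ✓

n = 2020 = 24² + 38² (one valid representation with x ≤ y).


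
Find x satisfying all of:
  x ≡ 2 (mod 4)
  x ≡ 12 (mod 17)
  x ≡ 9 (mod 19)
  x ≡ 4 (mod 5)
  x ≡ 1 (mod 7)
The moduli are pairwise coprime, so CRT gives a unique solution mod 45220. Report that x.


Product of moduli M = 4 · 17 · 19 · 5 · 7 = 45220.
Merge one congruence at a time:
  Start: x ≡ 2 (mod 4).
  Combine with x ≡ 12 (mod 17); new modulus lcm = 68.
    Write x = 2 + 4·t and substitute into x ≡ 12 (mod 17): 4·t ≡ 12 − 2 = 10 (mod 17).
    The inverse of 4 mod 17 is 13 (since 4·13 = 52 = 3·17 + 1), so t ≡ 13·10 = 130 ≡ 11 (mod 17).
    Then x = 2 + 4·11 = 46, valid modulo lcm(4, 17) = 68: x ≡ 46 (mod 68).
  Combine with x ≡ 9 (mod 19); new modulus lcm = 1292.
    Write x = 46 + 68·t and substitute into x ≡ 9 (mod 19): 68·t ≡ 9 − 46 = -37 (mod 19).
    Reduce coefficients mod 19: 11·t ≡ 1 (mod 19).
    The inverse of 11 mod 19 is 7 (since 11·7 = 77 = 4·19 + 1), so t ≡ 7·1 = 7 ≡ 7 (mod 19).
    Then x = 46 + 68·7 = 522, valid modulo lcm(68, 19) = 1292: x ≡ 522 (mod 1292).
  Combine with x ≡ 4 (mod 5); new modulus lcm = 6460.
    Write x = 522 + 1292·t and substitute into x ≡ 4 (mod 5): 1292·t ≡ 4 − 522 = -518 (mod 5).
    Reduce coefficients mod 5: 2·t ≡ 2 (mod 5).
    The inverse of 2 mod 5 is 3 (since 2·3 = 6 = 1·5 + 1), so t ≡ 3·2 = 6 ≡ 1 (mod 5).
    Then x = 522 + 1292·1 = 1814, valid modulo lcm(1292, 5) = 6460: x ≡ 1814 (mod 6460).
  Combine with x ≡ 1 (mod 7); new modulus lcm = 45220.
    Write x = 1814 + 6460·t and substitute into x ≡ 1 (mod 7): 6460·t ≡ 1 − 1814 = -1813 (mod 7).
    Reduce coefficients mod 7: 6·t ≡ 0 (mod 7).
    The inverse of 6 mod 7 is 6 (since 6·6 = 36 = 5·7 + 1), so t ≡ 6·0 = 0 ≡ 0 (mod 7).
    Then x = 1814 + 6460·0 = 1814, valid modulo lcm(6460, 7) = 45220: x ≡ 1814 (mod 45220).
Verify against each original: 1814 mod 4 = 2, 1814 mod 17 = 12, 1814 mod 19 = 9, 1814 mod 5 = 4, 1814 mod 7 = 1.

x ≡ 1814 (mod 45220).


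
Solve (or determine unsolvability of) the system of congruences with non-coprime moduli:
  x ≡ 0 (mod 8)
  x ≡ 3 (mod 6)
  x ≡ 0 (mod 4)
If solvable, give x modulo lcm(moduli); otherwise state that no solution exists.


Moduli 8, 6, 4 are not pairwise coprime, so CRT works modulo lcm(m_i) when all pairwise compatibility conditions hold.
Pairwise compatibility: gcd(m_i, m_j) must divide a_i - a_j for every pair.
Merge one congruence at a time:
  Start: x ≡ 0 (mod 8).
  Combine with x ≡ 3 (mod 6): gcd(8, 6) = 2, and 3 - 0 = 3 is NOT divisible by 2.
    ⇒ system is inconsistent (no integer solution).

No solution (the system is inconsistent).


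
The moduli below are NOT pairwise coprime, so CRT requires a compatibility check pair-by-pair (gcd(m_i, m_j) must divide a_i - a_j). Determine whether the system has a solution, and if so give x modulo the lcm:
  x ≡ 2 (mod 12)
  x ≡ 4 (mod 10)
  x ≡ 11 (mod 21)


Moduli 12, 10, 21 are not pairwise coprime, so CRT works modulo lcm(m_i) when all pairwise compatibility conditions hold.
Pairwise compatibility: gcd(m_i, m_j) must divide a_i - a_j for every pair.
Merge one congruence at a time:
  Start: x ≡ 2 (mod 12).
  Combine with x ≡ 4 (mod 10): gcd(12, 10) = 2; 4 - 2 = 2, which IS divisible by 2, so compatible.
    Write x = 2 + 12·t and substitute into x ≡ 4 (mod 10): 12·t ≡ 4 − 2 = 2 (mod 10).
    Divide the congruence (and modulus) by g = 2: 6·t ≡ 1 (mod 5).
    Reduce coefficients mod 5: 1·t ≡ 1 (mod 5).
    So t ≡ 1 (mod 5).
    Then x = 2 + 12·1 = 14, valid modulo lcm(12, 10) = 60: x ≡ 14 (mod 60).
  Combine with x ≡ 11 (mod 21): gcd(60, 21) = 3; 11 - 14 = -3, which IS divisible by 3, so compatible.
    Write x = 14 + 60·t and substitute into x ≡ 11 (mod 21): 60·t ≡ 11 − 14 = -3 (mod 21).
    Divide the congruence (and modulus) by g = 3: 20·t ≡ -1 (mod 7).
    Reduce coefficients mod 7: 6·t ≡ 6 (mod 7).
    The inverse of 6 mod 7 is 6 (since 6·6 = 36 = 5·7 + 1), so t ≡ 6·6 = 36 ≡ 1 (mod 7).
    Then x = 14 + 60·1 = 74, valid modulo lcm(60, 21) = 420: x ≡ 74 (mod 420).
Verify: 74 mod 12 = 2, 74 mod 10 = 4, 74 mod 21 = 11.

x ≡ 74 (mod 420).


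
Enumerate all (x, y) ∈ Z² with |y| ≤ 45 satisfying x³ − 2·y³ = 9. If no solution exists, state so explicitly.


The equation is x³ - 2y³ = 9. For fixed y, x³ = 2·y³ + 9, so a solution requires the RHS to be a perfect cube.
Strategy: iterate y from -45 to 45, compute RHS = 2·y³ + 9, and check whether it is a (positive or negative) perfect cube.
Check small values of y:
  y = 0: RHS = 9 is not a perfect cube.
  y = 1: RHS = 11 is not a perfect cube.
  y = -1: RHS = 7 is not a perfect cube.
  y = 2: RHS = 25 is not a perfect cube.
  y = -2: RHS = -7 is not a perfect cube.
  y = 3: RHS = 63 is not a perfect cube.
  y = -3: RHS = -45 is not a perfect cube.
Continuing the search up to |y| = 45 finds no solutions either.
No (x, y) in the scanned range satisfies the equation.

No integer solutions with |y| ≤ 45.


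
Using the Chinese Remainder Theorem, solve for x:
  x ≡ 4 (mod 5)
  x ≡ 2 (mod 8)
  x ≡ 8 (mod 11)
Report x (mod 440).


Moduli 5, 8, 11 are pairwise coprime; by CRT there is a unique solution modulo M = 5 · 8 · 11 = 440.
Solve pairwise, accumulating the modulus:
  Start with x ≡ 4 (mod 5).
  Combine with x ≡ 2 (mod 8): since gcd(5, 8) = 1, we get a unique residue mod 40.
    Write x = 4 + 5·t and substitute into x ≡ 2 (mod 8): 5·t ≡ 2 − 4 = -2 (mod 8).
    Reduce coefficients mod 8: 5·t ≡ 6 (mod 8).
    The inverse of 5 mod 8 is 5 (since 5·5 = 25 = 3·8 + 1), so t ≡ 5·6 = 30 ≡ 6 (mod 8).
    Then x = 4 + 5·6 = 34, valid modulo lcm(5, 8) = 40: x ≡ 34 (mod 40).
  Combine with x ≡ 8 (mod 11): since gcd(40, 11) = 1, we get a unique residue mod 440.
    Write x = 34 + 40·t and substitute into x ≡ 8 (mod 11): 40·t ≡ 8 − 34 = -26 (mod 11).
    Reduce coefficients mod 11: 7·t ≡ 7 (mod 11).
    The inverse of 7 mod 11 is 8 (since 7·8 = 56 = 5·11 + 1), so t ≡ 8·7 = 56 ≡ 1 (mod 11).
    Then x = 34 + 40·1 = 74, valid modulo lcm(40, 11) = 440: x ≡ 74 (mod 440).
Verify: 74 mod 5 = 4 ✓, 74 mod 8 = 2 ✓, 74 mod 11 = 8 ✓.

x ≡ 74 (mod 440).


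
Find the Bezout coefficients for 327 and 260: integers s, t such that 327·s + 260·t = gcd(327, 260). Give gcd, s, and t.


Euclidean algorithm on (327, 260) — divide until remainder is 0:
  327 = 1 · 260 + 67
  260 = 3 · 67 + 59
  67 = 1 · 59 + 8
  59 = 7 · 8 + 3
  8 = 2 · 3 + 2
  3 = 1 · 2 + 1
  2 = 2 · 1 + 0
gcd(327, 260) = 1.
Track Bezout coefficients alongside the remainders: start with r₀ = 327 = a·1 + b·0 (s = 1, t = 0) and r₁ = 260 = a·0 + b·1 (s = 0, t = 1); each new remainder r_{k+1} = r_{k-1} − q_k·r_k inherits s_{k+1} = s_{k-1} − q_k·s_k, t_{k+1} = t_{k-1} − q_k·t_k, so r_k = a·s_k + b·t_k at every step:
  q = 1: r = 67, s = 1 − 1·0 = 1, t = 0 − 1·1 = -1  (check: 327·1 + 260·(-1) = 67)
  q = 3: r = 59, s = 0 − 3·1 = -3, t = 1 − 3·(-1) = 4  (check: 327·(-3) + 260·4 = 59)
  q = 1: r = 8, s = 1 − 1·(-3) = 4, t = -1 − 1·4 = -5  (check: 327·4 + 260·(-5) = 8)
  q = 7: r = 3, s = -3 − 7·4 = -31, t = 4 − 7·(-5) = 39  (check: 327·(-31) + 260·39 = 3)
  q = 2: r = 2, s = 4 − 2·(-31) = 66, t = -5 − 2·39 = -83  (check: 327·66 + 260·(-83) = 2)
  q = 1: r = 1, s = -31 − 1·66 = -97, t = 39 − 1·(-83) = 122  (check: 327·(-97) + 260·122 = 1)
The row with r = 1 (the gcd) gives the Bezout coefficients s = -97, t = 122.
Result: 327 · (-97) + 260 · (122) = 1.

gcd(327, 260) = 1; s = -97, t = 122 (check: 327·(-97) + 260·122 = 1).


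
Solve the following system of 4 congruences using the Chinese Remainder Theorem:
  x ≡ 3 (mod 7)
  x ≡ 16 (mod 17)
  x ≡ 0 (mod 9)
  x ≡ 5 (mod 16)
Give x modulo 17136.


Product of moduli M = 7 · 17 · 9 · 16 = 17136.
Merge one congruence at a time:
  Start: x ≡ 3 (mod 7).
  Combine with x ≡ 16 (mod 17); new modulus lcm = 119.
    Write x = 3 + 7·t and substitute into x ≡ 16 (mod 17): 7·t ≡ 16 − 3 = 13 (mod 17).
    The inverse of 7 mod 17 is 5 (since 7·5 = 35 = 2·17 + 1), so t ≡ 5·13 = 65 ≡ 14 (mod 17).
    Then x = 3 + 7·14 = 101, valid modulo lcm(7, 17) = 119: x ≡ 101 (mod 119).
  Combine with x ≡ 0 (mod 9); new modulus lcm = 1071.
    Write x = 101 + 119·t and substitute into x ≡ 0 (mod 9): 119·t ≡ 0 − 101 = -101 (mod 9).
    Reduce coefficients mod 9: 2·t ≡ 7 (mod 9).
    The inverse of 2 mod 9 is 5 (since 2·5 = 10 = 1·9 + 1), so t ≡ 5·7 = 35 ≡ 8 (mod 9).
    Then x = 101 + 119·8 = 1053, valid modulo lcm(119, 9) = 1071: x ≡ 1053 (mod 1071).
  Combine with x ≡ 5 (mod 16); new modulus lcm = 17136.
    Write x = 1053 + 1071·t and substitute into x ≡ 5 (mod 16): 1071·t ≡ 5 − 1053 = -1048 (mod 16).
    Reduce coefficients mod 16: 15·t ≡ 8 (mod 16).
    The inverse of 15 mod 16 is 15 (since 15·15 = 225 = 14·16 + 1), so t ≡ 15·8 = 120 ≡ 8 (mod 16).
    Then x = 1053 + 1071·8 = 9621, valid modulo lcm(1071, 16) = 17136: x ≡ 9621 (mod 17136).
Verify against each original: 9621 mod 7 = 3, 9621 mod 17 = 16, 9621 mod 9 = 0, 9621 mod 16 = 5.

x ≡ 9621 (mod 17136).


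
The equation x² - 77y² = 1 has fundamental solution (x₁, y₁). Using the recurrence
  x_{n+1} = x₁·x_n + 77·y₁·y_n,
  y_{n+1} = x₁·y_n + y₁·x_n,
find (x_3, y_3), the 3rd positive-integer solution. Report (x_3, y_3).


Step 1: Find the fundamental solution (x₁, y₁) of x² - 77y² = 1.
  Expand √77 as a continued fraction. a₀ = ⌊√77⌋ = 8; iterate m_{k+1} = d_k·a_k − m_k, d_{k+1} = (77 − m_{k+1}²)/d_k, a_{k+1} = ⌊(a₀ + m_{k+1})/d_{k+1}⌋ (starting m₀ = 0, d₀ = 1), with convergents p_k = a_k·p_{k-1} + p_{k-2}, q_k = a_k·q_{k-1} + q_{k-2} (p₋₁ = 1, q₋₁ = 0):
  k = 0: a₀ = 8; p₀/q₀ = 8/1; p₀² − 77·q₀² = 64 − 77 = -13.
  k = 1: m = 8, d = 13, a = ⌊(8 + 8)/13⌋ = 1; p/q = (1·8 + 1)/(1·1 + 0) = 9/1; p² − 77·q² = 81 − 77 = 4.
  k = 2: m = 5, d = 4, a = ⌊(8 + 5)/4⌋ = 3; p/q = (3·9 + 8)/(3·1 + 1) = 35/4; p² − 77·q² = 1225 − 1232 = -7.
  k = 3: m = 7, d = 7, a = ⌊(8 + 7)/7⌋ = 2; p/q = (2·35 + 9)/(2·4 + 1) = 79/9; p² − 77·q² = 6241 − 6237 = 4.
  k = 4: m = 7, d = 4, a = ⌊(8 + 7)/4⌋ = 3; p/q = (3·79 + 35)/(3·9 + 4) = 272/31; p² − 77·q² = 73984 − 73997 = -13.
  k = 5: m = 5, d = 13, a = ⌊(8 + 5)/13⌋ = 1; p/q = (1·272 + 79)/(1·31 + 9) = 351/40; p² − 77·q² = 123201 − 123200 = 1.
  The first convergent with p² − 77·q² = 1 gives the fundamental solution (x₁, y₁) = (351, 40).
Step 2: Apply the recurrence (x_{n+1}, y_{n+1}) = (x₁x_n + 77y₁y_n, x₁y_n + y₁x_n) repeatedly.
  From (x_1, y_1) = (351, 40): x_2 = 351·351 + 77·40·40 = 246401; y_2 = 351·40 + 40·351 = 28080.
  From (x_2, y_2) = (246401, 28080): x_3 = 351·246401 + 77·40·28080 = 172973151; y_3 = 351·28080 + 40·246401 = 19712120.
Step 3: Verify x_3² - 77·y_3² = 29919710966868801 - 29919710966868800 = 1 (should be 1). ✓

(x_1, y_1) = (351, 40); (x_3, y_3) = (172973151, 19712120).


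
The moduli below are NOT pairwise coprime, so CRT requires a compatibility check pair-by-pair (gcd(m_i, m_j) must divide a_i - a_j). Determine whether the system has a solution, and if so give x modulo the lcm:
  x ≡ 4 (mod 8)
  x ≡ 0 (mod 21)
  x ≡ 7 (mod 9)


Moduli 8, 21, 9 are not pairwise coprime, so CRT works modulo lcm(m_i) when all pairwise compatibility conditions hold.
Pairwise compatibility: gcd(m_i, m_j) must divide a_i - a_j for every pair.
Merge one congruence at a time:
  Start: x ≡ 4 (mod 8).
  Combine with x ≡ 0 (mod 21): gcd(8, 21) = 1; 0 - 4 = -4, which IS divisible by 1, so compatible.
    Write x = 4 + 8·t and substitute into x ≡ 0 (mod 21): 8·t ≡ 0 − 4 = -4 (mod 21).
    Reduce coefficients mod 21: 8·t ≡ 17 (mod 21).
    The inverse of 8 mod 21 is 8 (since 8·8 = 64 = 3·21 + 1), so t ≡ 8·17 = 136 ≡ 10 (mod 21).
    Then x = 4 + 8·10 = 84, valid modulo lcm(8, 21) = 168: x ≡ 84 (mod 168).
  Combine with x ≡ 7 (mod 9): gcd(168, 9) = 3, and 7 - 84 = -77 is NOT divisible by 3.
    ⇒ system is inconsistent (no integer solution).

No solution (the system is inconsistent).


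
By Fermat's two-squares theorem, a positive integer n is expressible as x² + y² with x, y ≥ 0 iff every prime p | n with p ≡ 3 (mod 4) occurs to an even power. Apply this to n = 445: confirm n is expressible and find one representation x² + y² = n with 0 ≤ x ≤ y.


Step 1: Factor n = 445 = 5 · 89.
Step 2: Check the mod-4 condition on each prime factor: 5 ≡ 1 (mod 4), exponent 1; 89 ≡ 1 (mod 4), exponent 1.
All primes ≡ 3 (mod 4) appear to even exponent (or don't appear), so by the two-squares theorem n IS expressible as a sum of two squares.
Step 3: Build a representation. Here n = 5 · 89 is a product of primes ≡ 1 (mod 4). Each prime p ≡ 1 (mod 4) is itself a sum of two squares; find a² by testing p − a² for a perfect square:
  5: 5 − 1² = 4 = 2² ⇒ 5 = 1² + 2².
  89: 89 − 1² = 88, 89 − 2² = 85, 89 − 3² = 80, 89 − 4² = 73, 89 − 5² = 64 = 8² ⇒ 89 = 5² + 8².
  Combine using the Brahmagupta–Fibonacci identity (a² + b²)(c² + d²) = (ac − bd)² + (ad + bc)² = (ac + bd)² + (ad − bc)²:
  5 · 89 = 445: from (1² + 2²)(5² + 8²), take (1·5 − 2·8, 1·8 + 2·5) = (5 − 16, 8 + 10) = (-11, 18); dropping signs (only squares matter) gives (11, 18); check 11² + 18² = 121 + 324 = 445 ✓.
Step 4: Order so x ≤ y and verify: 11² + 18² = 121 + 324 = 445 = n. ✓

n = 445 = 11² + 18² (one valid representation with x ≤ y).


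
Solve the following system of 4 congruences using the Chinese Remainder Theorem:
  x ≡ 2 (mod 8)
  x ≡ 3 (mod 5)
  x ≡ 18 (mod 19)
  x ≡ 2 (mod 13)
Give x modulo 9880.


Product of moduli M = 8 · 5 · 19 · 13 = 9880.
Merge one congruence at a time:
  Start: x ≡ 2 (mod 8).
  Combine with x ≡ 3 (mod 5); new modulus lcm = 40.
    Write x = 2 + 8·t and substitute into x ≡ 3 (mod 5): 8·t ≡ 3 − 2 = 1 (mod 5).
    Reduce coefficients mod 5: 3·t ≡ 1 (mod 5).
    The inverse of 3 mod 5 is 2 (since 3·2 = 6 = 1·5 + 1), so t ≡ 2·1 = 2 ≡ 2 (mod 5).
    Then x = 2 + 8·2 = 18, valid modulo lcm(8, 5) = 40: x ≡ 18 (mod 40).
  Combine with x ≡ 18 (mod 19); new modulus lcm = 760.
    Write x = 18 + 40·t and substitute into x ≡ 18 (mod 19): 40·t ≡ 18 − 18 = 0 (mod 19).
    Reduce coefficients mod 19: 2·t ≡ 0 (mod 19).
    The inverse of 2 mod 19 is 10 (since 2·10 = 20 = 1·19 + 1), so t ≡ 10·0 = 0 ≡ 0 (mod 19).
    Then x = 18 + 40·0 = 18, valid modulo lcm(40, 19) = 760: x ≡ 18 (mod 760).
  Combine with x ≡ 2 (mod 13); new modulus lcm = 9880.
    Write x = 18 + 760·t and substitute into x ≡ 2 (mod 13): 760·t ≡ 2 − 18 = -16 (mod 13).
    Reduce coefficients mod 13: 6·t ≡ 10 (mod 13).
    The inverse of 6 mod 13 is 11 (since 6·11 = 66 = 5·13 + 1), so t ≡ 11·10 = 110 ≡ 6 (mod 13).
    Then x = 18 + 760·6 = 4578, valid modulo lcm(760, 13) = 9880: x ≡ 4578 (mod 9880).
Verify against each original: 4578 mod 8 = 2, 4578 mod 5 = 3, 4578 mod 19 = 18, 4578 mod 13 = 2.

x ≡ 4578 (mod 9880).


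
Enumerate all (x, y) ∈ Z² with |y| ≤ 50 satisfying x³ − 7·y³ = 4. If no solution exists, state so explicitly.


The equation is x³ - 7y³ = 4. For fixed y, x³ = 7·y³ + 4, so a solution requires the RHS to be a perfect cube.
Strategy: iterate y from -50 to 50, compute RHS = 7·y³ + 4, and check whether it is a (positive or negative) perfect cube.
Check small values of y:
  y = 0: RHS = 4 is not a perfect cube.
  y = 1: RHS = 11 is not a perfect cube.
  y = -1: RHS = -3 is not a perfect cube.
  y = 2: RHS = 60 is not a perfect cube.
  y = -2: RHS = -52 is not a perfect cube.
  y = 3: RHS = 193 is not a perfect cube.
  y = -3: RHS = -185 is not a perfect cube.
Continuing the search up to |y| = 50 finds no solutions either.
No (x, y) in the scanned range satisfies the equation.

No integer solutions with |y| ≤ 50.


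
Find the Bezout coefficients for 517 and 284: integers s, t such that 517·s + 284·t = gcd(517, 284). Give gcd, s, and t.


Euclidean algorithm on (517, 284) — divide until remainder is 0:
  517 = 1 · 284 + 233
  284 = 1 · 233 + 51
  233 = 4 · 51 + 29
  51 = 1 · 29 + 22
  29 = 1 · 22 + 7
  22 = 3 · 7 + 1
  7 = 7 · 1 + 0
gcd(517, 284) = 1.
Track Bezout coefficients alongside the remainders: start with r₀ = 517 = a·1 + b·0 (s = 1, t = 0) and r₁ = 284 = a·0 + b·1 (s = 0, t = 1); each new remainder r_{k+1} = r_{k-1} − q_k·r_k inherits s_{k+1} = s_{k-1} − q_k·s_k, t_{k+1} = t_{k-1} − q_k·t_k, so r_k = a·s_k + b·t_k at every step:
  q = 1: r = 233, s = 1 − 1·0 = 1, t = 0 − 1·1 = -1  (check: 517·1 + 284·(-1) = 233)
  q = 1: r = 51, s = 0 − 1·1 = -1, t = 1 − 1·(-1) = 2  (check: 517·(-1) + 284·2 = 51)
  q = 4: r = 29, s = 1 − 4·(-1) = 5, t = -1 − 4·2 = -9  (check: 517·5 + 284·(-9) = 29)
  q = 1: r = 22, s = -1 − 1·5 = -6, t = 2 − 1·(-9) = 11  (check: 517·(-6) + 284·11 = 22)
  q = 1: r = 7, s = 5 − 1·(-6) = 11, t = -9 − 1·11 = -20  (check: 517·11 + 284·(-20) = 7)
  q = 3: r = 1, s = -6 − 3·11 = -39, t = 11 − 3·(-20) = 71  (check: 517·(-39) + 284·71 = 1)
The row with r = 1 (the gcd) gives the Bezout coefficients s = -39, t = 71.
Result: 517 · (-39) + 284 · (71) = 1.

gcd(517, 284) = 1; s = -39, t = 71 (check: 517·(-39) + 284·71 = 1).


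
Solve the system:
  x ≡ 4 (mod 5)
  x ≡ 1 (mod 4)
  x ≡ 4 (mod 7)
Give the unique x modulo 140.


Moduli 5, 4, 7 are pairwise coprime; by CRT there is a unique solution modulo M = 5 · 4 · 7 = 140.
Solve pairwise, accumulating the modulus:
  Start with x ≡ 4 (mod 5).
  Combine with x ≡ 1 (mod 4): since gcd(5, 4) = 1, we get a unique residue mod 20.
    Write x = 4 + 5·t and substitute into x ≡ 1 (mod 4): 5·t ≡ 1 − 4 = -3 (mod 4).
    Reduce coefficients mod 4: 1·t ≡ 1 (mod 4).
    So t ≡ 1 (mod 4).
    Then x = 4 + 5·1 = 9, valid modulo lcm(5, 4) = 20: x ≡ 9 (mod 20).
  Combine with x ≡ 4 (mod 7): since gcd(20, 7) = 1, we get a unique residue mod 140.
    Write x = 9 + 20·t and substitute into x ≡ 4 (mod 7): 20·t ≡ 4 − 9 = -5 (mod 7).
    Reduce coefficients mod 7: 6·t ≡ 2 (mod 7).
    The inverse of 6 mod 7 is 6 (since 6·6 = 36 = 5·7 + 1), so t ≡ 6·2 = 12 ≡ 5 (mod 7).
    Then x = 9 + 20·5 = 109, valid modulo lcm(20, 7) = 140: x ≡ 109 (mod 140).
Verify: 109 mod 5 = 4 ✓, 109 mod 4 = 1 ✓, 109 mod 7 = 4 ✓.

x ≡ 109 (mod 140).


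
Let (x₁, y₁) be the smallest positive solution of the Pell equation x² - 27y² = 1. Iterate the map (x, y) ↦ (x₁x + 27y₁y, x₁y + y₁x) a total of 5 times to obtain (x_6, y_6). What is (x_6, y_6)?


Step 1: Find the fundamental solution (x₁, y₁) of x² - 27y² = 1.
  Expand √27 as a continued fraction. a₀ = ⌊√27⌋ = 5; iterate m_{k+1} = d_k·a_k − m_k, d_{k+1} = (27 − m_{k+1}²)/d_k, a_{k+1} = ⌊(a₀ + m_{k+1})/d_{k+1}⌋ (starting m₀ = 0, d₀ = 1), with convergents p_k = a_k·p_{k-1} + p_{k-2}, q_k = a_k·q_{k-1} + q_{k-2} (p₋₁ = 1, q₋₁ = 0):
  k = 0: a₀ = 5; p₀/q₀ = 5/1; p₀² − 27·q₀² = 25 − 27 = -2.
  k = 1: m = 5, d = 2, a = ⌊(5 + 5)/2⌋ = 5; p/q = (5·5 + 1)/(5·1 + 0) = 26/5; p² − 27·q² = 676 − 675 = 1.
  The first convergent with p² − 27·q² = 1 gives the fundamental solution (x₁, y₁) = (26, 5).
Step 2: Apply the recurrence (x_{n+1}, y_{n+1}) = (x₁x_n + 27y₁y_n, x₁y_n + y₁x_n) repeatedly.
  From (x_1, y_1) = (26, 5): x_2 = 26·26 + 27·5·5 = 1351; y_2 = 26·5 + 5·26 = 260.
  From (x_2, y_2) = (1351, 260): x_3 = 26·1351 + 27·5·260 = 70226; y_3 = 26·260 + 5·1351 = 13515.
  From (x_3, y_3) = (70226, 13515): x_4 = 26·70226 + 27·5·13515 = 3650401; y_4 = 26·13515 + 5·70226 = 702520.
  From (x_4, y_4) = (3650401, 702520): x_5 = 26·3650401 + 27·5·702520 = 189750626; y_5 = 26·702520 + 5·3650401 = 36517525.
  From (x_5, y_5) = (189750626, 36517525): x_6 = 26·189750626 + 27·5·36517525 = 9863382151; y_6 = 26·36517525 + 5·189750626 = 1898208780.
Step 3: Verify x_6² - 27·y_6² = 97286307456665386801 - 97286307456665386800 = 1 (should be 1). ✓

(x_1, y_1) = (26, 5); (x_6, y_6) = (9863382151, 1898208780).


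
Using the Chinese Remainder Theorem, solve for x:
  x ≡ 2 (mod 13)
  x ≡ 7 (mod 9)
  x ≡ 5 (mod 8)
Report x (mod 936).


Moduli 13, 9, 8 are pairwise coprime; by CRT there is a unique solution modulo M = 13 · 9 · 8 = 936.
Solve pairwise, accumulating the modulus:
  Start with x ≡ 2 (mod 13).
  Combine with x ≡ 7 (mod 9): since gcd(13, 9) = 1, we get a unique residue mod 117.
    Write x = 2 + 13·t and substitute into x ≡ 7 (mod 9): 13·t ≡ 7 − 2 = 5 (mod 9).
    Reduce coefficients mod 9: 4·t ≡ 5 (mod 9).
    The inverse of 4 mod 9 is 7 (since 4·7 = 28 = 3·9 + 1), so t ≡ 7·5 = 35 ≡ 8 (mod 9).
    Then x = 2 + 13·8 = 106, valid modulo lcm(13, 9) = 117: x ≡ 106 (mod 117).
  Combine with x ≡ 5 (mod 8): since gcd(117, 8) = 1, we get a unique residue mod 936.
    Write x = 106 + 117·t and substitute into x ≡ 5 (mod 8): 117·t ≡ 5 − 106 = -101 (mod 8).
    Reduce coefficients mod 8: 5·t ≡ 3 (mod 8).
    The inverse of 5 mod 8 is 5 (since 5·5 = 25 = 3·8 + 1), so t ≡ 5·3 = 15 ≡ 7 (mod 8).
    Then x = 106 + 117·7 = 925, valid modulo lcm(117, 8) = 936: x ≡ 925 (mod 936).
Verify: 925 mod 13 = 2 ✓, 925 mod 9 = 7 ✓, 925 mod 8 = 5 ✓.

x ≡ 925 (mod 936).


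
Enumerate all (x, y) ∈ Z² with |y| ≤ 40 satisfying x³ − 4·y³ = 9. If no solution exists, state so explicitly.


The equation is x³ - 4y³ = 9. For fixed y, x³ = 4·y³ + 9, so a solution requires the RHS to be a perfect cube.
Strategy: iterate y from -40 to 40, compute RHS = 4·y³ + 9, and check whether it is a (positive or negative) perfect cube.
Check small values of y:
  y = 0: RHS = 9 is not a perfect cube.
  y = 1: RHS = 13 is not a perfect cube.
  y = -1: RHS = 5 is not a perfect cube.
  y = 2: RHS = 41 is not a perfect cube.
  y = -2: RHS = -23 is not a perfect cube.
  y = 3: RHS = 117 is not a perfect cube.
  y = -3: RHS = -99 is not a perfect cube.
Continuing the search up to |y| = 40 finds no solutions either.
No (x, y) in the scanned range satisfies the equation.

No integer solutions with |y| ≤ 40.


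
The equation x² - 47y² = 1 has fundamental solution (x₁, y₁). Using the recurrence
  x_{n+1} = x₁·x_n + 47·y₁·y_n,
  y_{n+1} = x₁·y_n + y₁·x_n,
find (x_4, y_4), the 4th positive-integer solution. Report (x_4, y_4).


Step 1: Find the fundamental solution (x₁, y₁) of x² - 47y² = 1.
  Expand √47 as a continued fraction. a₀ = ⌊√47⌋ = 6; iterate m_{k+1} = d_k·a_k − m_k, d_{k+1} = (47 − m_{k+1}²)/d_k, a_{k+1} = ⌊(a₀ + m_{k+1})/d_{k+1}⌋ (starting m₀ = 0, d₀ = 1), with convergents p_k = a_k·p_{k-1} + p_{k-2}, q_k = a_k·q_{k-1} + q_{k-2} (p₋₁ = 1, q₋₁ = 0):
  k = 0: a₀ = 6; p₀/q₀ = 6/1; p₀² − 47·q₀² = 36 − 47 = -11.
  k = 1: m = 6, d = 11, a = ⌊(6 + 6)/11⌋ = 1; p/q = (1·6 + 1)/(1·1 + 0) = 7/1; p² − 47·q² = 49 − 47 = 2.
  k = 2: m = 5, d = 2, a = ⌊(6 + 5)/2⌋ = 5; p/q = (5·7 + 6)/(5·1 + 1) = 41/6; p² − 47·q² = 1681 − 1692 = -11.
  k = 3: m = 5, d = 11, a = ⌊(6 + 5)/11⌋ = 1; p/q = (1·41 + 7)/(1·6 + 1) = 48/7; p² − 47·q² = 2304 − 2303 = 1.
  The first convergent with p² − 47·q² = 1 gives the fundamental solution (x₁, y₁) = (48, 7).
Step 2: Apply the recurrence (x_{n+1}, y_{n+1}) = (x₁x_n + 47y₁y_n, x₁y_n + y₁x_n) repeatedly.
  From (x_1, y_1) = (48, 7): x_2 = 48·48 + 47·7·7 = 4607; y_2 = 48·7 + 7·48 = 672.
  From (x_2, y_2) = (4607, 672): x_3 = 48·4607 + 47·7·672 = 442224; y_3 = 48·672 + 7·4607 = 64505.
  From (x_3, y_3) = (442224, 64505): x_4 = 48·442224 + 47·7·64505 = 42448897; y_4 = 48·64505 + 7·442224 = 6191808.
Step 3: Verify x_4² - 47·y_4² = 1801908856516609 - 1801908856516608 = 1 (should be 1). ✓

(x_1, y_1) = (48, 7); (x_4, y_4) = (42448897, 6191808).


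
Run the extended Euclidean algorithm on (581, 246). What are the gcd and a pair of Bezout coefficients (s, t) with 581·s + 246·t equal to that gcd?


Euclidean algorithm on (581, 246) — divide until remainder is 0:
  581 = 2 · 246 + 89
  246 = 2 · 89 + 68
  89 = 1 · 68 + 21
  68 = 3 · 21 + 5
  21 = 4 · 5 + 1
  5 = 5 · 1 + 0
gcd(581, 246) = 1.
Track Bezout coefficients alongside the remainders: start with r₀ = 581 = a·1 + b·0 (s = 1, t = 0) and r₁ = 246 = a·0 + b·1 (s = 0, t = 1); each new remainder r_{k+1} = r_{k-1} − q_k·r_k inherits s_{k+1} = s_{k-1} − q_k·s_k, t_{k+1} = t_{k-1} − q_k·t_k, so r_k = a·s_k + b·t_k at every step:
  q = 2: r = 89, s = 1 − 2·0 = 1, t = 0 − 2·1 = -2  (check: 581·1 + 246·(-2) = 89)
  q = 2: r = 68, s = 0 − 2·1 = -2, t = 1 − 2·(-2) = 5  (check: 581·(-2) + 246·5 = 68)
  q = 1: r = 21, s = 1 − 1·(-2) = 3, t = -2 − 1·5 = -7  (check: 581·3 + 246·(-7) = 21)
  q = 3: r = 5, s = -2 − 3·3 = -11, t = 5 − 3·(-7) = 26  (check: 581·(-11) + 246·26 = 5)
  q = 4: r = 1, s = 3 − 4·(-11) = 47, t = -7 − 4·26 = -111  (check: 581·47 + 246·(-111) = 1)
The row with r = 1 (the gcd) gives the Bezout coefficients s = 47, t = -111.
Result: 581 · (47) + 246 · (-111) = 1.

gcd(581, 246) = 1; s = 47, t = -111 (check: 581·47 + 246·(-111) = 1).


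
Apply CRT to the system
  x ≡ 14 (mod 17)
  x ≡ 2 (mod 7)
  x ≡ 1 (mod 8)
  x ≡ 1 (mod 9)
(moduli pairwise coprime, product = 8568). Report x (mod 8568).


Product of moduli M = 17 · 7 · 8 · 9 = 8568.
Merge one congruence at a time:
  Start: x ≡ 14 (mod 17).
  Combine with x ≡ 2 (mod 7); new modulus lcm = 119.
    Write x = 14 + 17·t and substitute into x ≡ 2 (mod 7): 17·t ≡ 2 − 14 = -12 (mod 7).
    Reduce coefficients mod 7: 3·t ≡ 2 (mod 7).
    The inverse of 3 mod 7 is 5 (since 3·5 = 15 = 2·7 + 1), so t ≡ 5·2 = 10 ≡ 3 (mod 7).
    Then x = 14 + 17·3 = 65, valid modulo lcm(17, 7) = 119: x ≡ 65 (mod 119).
  Combine with x ≡ 1 (mod 8); new modulus lcm = 952.
    Write x = 65 + 119·t and substitute into x ≡ 1 (mod 8): 119·t ≡ 1 − 65 = -64 (mod 8).
    Reduce coefficients mod 8: 7·t ≡ 0 (mod 8).
    The inverse of 7 mod 8 is 7 (since 7·7 = 49 = 6·8 + 1), so t ≡ 7·0 = 0 ≡ 0 (mod 8).
    Then x = 65 + 119·0 = 65, valid modulo lcm(119, 8) = 952: x ≡ 65 (mod 952).
  Combine with x ≡ 1 (mod 9); new modulus lcm = 8568.
    Write x = 65 + 952·t and substitute into x ≡ 1 (mod 9): 952·t ≡ 1 − 65 = -64 (mod 9).
    Reduce coefficients mod 9: 7·t ≡ 8 (mod 9).
    The inverse of 7 mod 9 is 4 (since 7·4 = 28 = 3·9 + 1), so t ≡ 4·8 = 32 ≡ 5 (mod 9).
    Then x = 65 + 952·5 = 4825, valid modulo lcm(952, 9) = 8568: x ≡ 4825 (mod 8568).
Verify against each original: 4825 mod 17 = 14, 4825 mod 7 = 2, 4825 mod 8 = 1, 4825 mod 9 = 1.

x ≡ 4825 (mod 8568).


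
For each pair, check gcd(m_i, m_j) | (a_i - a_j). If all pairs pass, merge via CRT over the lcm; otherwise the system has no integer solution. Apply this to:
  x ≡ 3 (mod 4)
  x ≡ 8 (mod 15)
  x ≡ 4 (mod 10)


Moduli 4, 15, 10 are not pairwise coprime, so CRT works modulo lcm(m_i) when all pairwise compatibility conditions hold.
Pairwise compatibility: gcd(m_i, m_j) must divide a_i - a_j for every pair.
Merge one congruence at a time:
  Start: x ≡ 3 (mod 4).
  Combine with x ≡ 8 (mod 15): gcd(4, 15) = 1; 8 - 3 = 5, which IS divisible by 1, so compatible.
    Write x = 3 + 4·t and substitute into x ≡ 8 (mod 15): 4·t ≡ 8 − 3 = 5 (mod 15).
    The inverse of 4 mod 15 is 4 (since 4·4 = 16 = 1·15 + 1), so t ≡ 4·5 = 20 ≡ 5 (mod 15).
    Then x = 3 + 4·5 = 23, valid modulo lcm(4, 15) = 60: x ≡ 23 (mod 60).
  Combine with x ≡ 4 (mod 10): gcd(60, 10) = 10, and 4 - 23 = -19 is NOT divisible by 10.
    ⇒ system is inconsistent (no integer solution).

No solution (the system is inconsistent).


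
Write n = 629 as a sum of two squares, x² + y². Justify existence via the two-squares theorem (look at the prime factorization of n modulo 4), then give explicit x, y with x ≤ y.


Step 1: Factor n = 629 = 17 · 37.
Step 2: Check the mod-4 condition on each prime factor: 17 ≡ 1 (mod 4), exponent 1; 37 ≡ 1 (mod 4), exponent 1.
All primes ≡ 3 (mod 4) appear to even exponent (or don't appear), so by the two-squares theorem n IS expressible as a sum of two squares.
Step 3: Build a representation. Here n = 17 · 37 is a product of primes ≡ 1 (mod 4). Each prime p ≡ 1 (mod 4) is itself a sum of two squares; find a² by testing p − a² for a perfect square:
  17: 17 − 1² = 16 = 4² ⇒ 17 = 1² + 4².
  37: 37 − 1² = 36 = 6² ⇒ 37 = 1² + 6².
  Combine using the Brahmagupta–Fibonacci identity (a² + b²)(c² + d²) = (ac − bd)² + (ad + bc)² = (ac + bd)² + (ad − bc)²:
  17 · 37 = 629: from (1² + 4²)(1² + 6²), take (1·1 − 4·6, 1·6 + 4·1) = (1 − 24, 6 + 4) = (-23, 10); dropping signs (only squares matter) gives (23, 10); check 23² + 10² = 529 + 100 = 629 ✓.
Step 4: Order so x ≤ y and verify: 10² + 23² = 100 + 529 = 629 = n. ✓

n = 629 = 10² + 23² (one valid representation with x ≤ y).


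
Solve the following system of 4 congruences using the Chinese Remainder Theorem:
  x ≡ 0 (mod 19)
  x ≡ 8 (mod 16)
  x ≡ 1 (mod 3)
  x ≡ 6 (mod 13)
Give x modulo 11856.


Product of moduli M = 19 · 16 · 3 · 13 = 11856.
Merge one congruence at a time:
  Start: x ≡ 0 (mod 19).
  Combine with x ≡ 8 (mod 16); new modulus lcm = 304.
    Write x = 0 + 19·t and substitute into x ≡ 8 (mod 16): 19·t ≡ 8 − 0 = 8 (mod 16).
    Reduce coefficients mod 16: 3·t ≡ 8 (mod 16).
    The inverse of 3 mod 16 is 11 (since 3·11 = 33 = 2·16 + 1), so t ≡ 11·8 = 88 ≡ 8 (mod 16).
    Then x = 0 + 19·8 = 152, valid modulo lcm(19, 16) = 304: x ≡ 152 (mod 304).
  Combine with x ≡ 1 (mod 3); new modulus lcm = 912.
    Write x = 152 + 304·t and substitute into x ≡ 1 (mod 3): 304·t ≡ 1 − 152 = -151 (mod 3).
    Reduce coefficients mod 3: 1·t ≡ 2 (mod 3).
    So t ≡ 2 (mod 3).
    Then x = 152 + 304·2 = 760, valid modulo lcm(304, 3) = 912: x ≡ 760 (mod 912).
  Combine with x ≡ 6 (mod 13); new modulus lcm = 11856.
    Write x = 760 + 912·t and substitute into x ≡ 6 (mod 13): 912·t ≡ 6 − 760 = -754 (mod 13).
    Reduce coefficients mod 13: 2·t ≡ 0 (mod 13).
    The inverse of 2 mod 13 is 7 (since 2·7 = 14 = 1·13 + 1), so t ≡ 7·0 = 0 ≡ 0 (mod 13).
    Then x = 760 + 912·0 = 760, valid modulo lcm(912, 13) = 11856: x ≡ 760 (mod 11856).
Verify against each original: 760 mod 19 = 0, 760 mod 16 = 8, 760 mod 3 = 1, 760 mod 13 = 6.

x ≡ 760 (mod 11856).


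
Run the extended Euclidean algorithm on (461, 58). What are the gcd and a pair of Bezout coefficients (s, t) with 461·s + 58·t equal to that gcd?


Euclidean algorithm on (461, 58) — divide until remainder is 0:
  461 = 7 · 58 + 55
  58 = 1 · 55 + 3
  55 = 18 · 3 + 1
  3 = 3 · 1 + 0
gcd(461, 58) = 1.
Track Bezout coefficients alongside the remainders: start with r₀ = 461 = a·1 + b·0 (s = 1, t = 0) and r₁ = 58 = a·0 + b·1 (s = 0, t = 1); each new remainder r_{k+1} = r_{k-1} − q_k·r_k inherits s_{k+1} = s_{k-1} − q_k·s_k, t_{k+1} = t_{k-1} − q_k·t_k, so r_k = a·s_k + b·t_k at every step:
  q = 7: r = 55, s = 1 − 7·0 = 1, t = 0 − 7·1 = -7  (check: 461·1 + 58·(-7) = 55)
  q = 1: r = 3, s = 0 − 1·1 = -1, t = 1 − 1·(-7) = 8  (check: 461·(-1) + 58·8 = 3)
  q = 18: r = 1, s = 1 − 18·(-1) = 19, t = -7 − 18·8 = -151  (check: 461·19 + 58·(-151) = 1)
The row with r = 1 (the gcd) gives the Bezout coefficients s = 19, t = -151.
Result: 461 · (19) + 58 · (-151) = 1.

gcd(461, 58) = 1; s = 19, t = -151 (check: 461·19 + 58·(-151) = 1).


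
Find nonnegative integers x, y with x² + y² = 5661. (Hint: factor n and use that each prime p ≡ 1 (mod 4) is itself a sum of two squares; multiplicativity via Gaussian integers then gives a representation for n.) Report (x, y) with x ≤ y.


Step 1: Factor n = 5661 = 3^2 · 17 · 37.
Step 2: Check the mod-4 condition on each prime factor: 3 ≡ 3 (mod 4), exponent 2 (must be even); 17 ≡ 1 (mod 4), exponent 1; 37 ≡ 1 (mod 4), exponent 1.
All primes ≡ 3 (mod 4) appear to even exponent (or don't appear), so by the two-squares theorem n IS expressible as a sum of two squares.
Step 3: Build a representation. Group n = k² · m with k = 3 and m = 17 · 37 = 629 (a product of primes ≡ 1 (mod 4)); a representation of m scales to one of n via (k·x)² + (k·y)² = k²(x² + y²). Each prime p ≡ 1 (mod 4) is itself a sum of two squares; find a² by testing p − a² for a perfect square:
  17: 17 − 1² = 16 = 4² ⇒ 17 = 1² + 4².
  37: 37 − 1² = 36 = 6² ⇒ 37 = 1² + 6².
  Combine using the Brahmagupta–Fibonacci identity (a² + b²)(c² + d²) = (ac − bd)² + (ad + bc)² = (ac + bd)² + (ad − bc)²:
  17 · 37 = 629: from (1² + 4²)(1² + 6²), take (1·1 − 4·6, 1·6 + 4·1) = (1 − 24, 6 + 4) = (-23, 10); dropping signs (only squares matter) gives (23, 10); check 23² + 10² = 529 + 100 = 629 ✓.
  Scale by k = 3: (3·23, 3·10) = (69, 30).
Step 4: Order so x ≤ y and verify: 30² + 69² = 900 + 4761 = 5661 = n. ✓

n = 5661 = 30² + 69² (one valid representation with x ≤ y).


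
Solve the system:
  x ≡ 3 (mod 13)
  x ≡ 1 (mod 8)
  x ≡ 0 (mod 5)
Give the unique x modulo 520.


Moduli 13, 8, 5 are pairwise coprime; by CRT there is a unique solution modulo M = 13 · 8 · 5 = 520.
Solve pairwise, accumulating the modulus:
  Start with x ≡ 3 (mod 13).
  Combine with x ≡ 1 (mod 8): since gcd(13, 8) = 1, we get a unique residue mod 104.
    Write x = 3 + 13·t and substitute into x ≡ 1 (mod 8): 13·t ≡ 1 − 3 = -2 (mod 8).
    Reduce coefficients mod 8: 5·t ≡ 6 (mod 8).
    The inverse of 5 mod 8 is 5 (since 5·5 = 25 = 3·8 + 1), so t ≡ 5·6 = 30 ≡ 6 (mod 8).
    Then x = 3 + 13·6 = 81, valid modulo lcm(13, 8) = 104: x ≡ 81 (mod 104).
  Combine with x ≡ 0 (mod 5): since gcd(104, 5) = 1, we get a unique residue mod 520.
    Write x = 81 + 104·t and substitute into x ≡ 0 (mod 5): 104·t ≡ 0 − 81 = -81 (mod 5).
    Reduce coefficients mod 5: 4·t ≡ 4 (mod 5).
    The inverse of 4 mod 5 is 4 (since 4·4 = 16 = 3·5 + 1), so t ≡ 4·4 = 16 ≡ 1 (mod 5).
    Then x = 81 + 104·1 = 185, valid modulo lcm(104, 5) = 520: x ≡ 185 (mod 520).
Verify: 185 mod 13 = 3 ✓, 185 mod 8 = 1 ✓, 185 mod 5 = 0 ✓.

x ≡ 185 (mod 520).


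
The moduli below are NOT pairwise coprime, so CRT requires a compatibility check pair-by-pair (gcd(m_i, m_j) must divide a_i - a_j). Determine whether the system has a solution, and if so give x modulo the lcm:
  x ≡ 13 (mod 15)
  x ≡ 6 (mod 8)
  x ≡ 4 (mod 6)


Moduli 15, 8, 6 are not pairwise coprime, so CRT works modulo lcm(m_i) when all pairwise compatibility conditions hold.
Pairwise compatibility: gcd(m_i, m_j) must divide a_i - a_j for every pair.
Merge one congruence at a time:
  Start: x ≡ 13 (mod 15).
  Combine with x ≡ 6 (mod 8): gcd(15, 8) = 1; 6 - 13 = -7, which IS divisible by 1, so compatible.
    Write x = 13 + 15·t and substitute into x ≡ 6 (mod 8): 15·t ≡ 6 − 13 = -7 (mod 8).
    Reduce coefficients mod 8: 7·t ≡ 1 (mod 8).
    The inverse of 7 mod 8 is 7 (since 7·7 = 49 = 6·8 + 1), so t ≡ 7·1 = 7 ≡ 7 (mod 8).
    Then x = 13 + 15·7 = 118, valid modulo lcm(15, 8) = 120: x ≡ 118 (mod 120).
  Combine with x ≡ 4 (mod 6): gcd(120, 6) = 6; 4 - 118 = -114, which IS divisible by 6, so compatible.
    Write x = 118 + 120·t and substitute into x ≡ 4 (mod 6): 120·t ≡ 4 − 118 = -114 (mod 6).
    Divide the congruence (and modulus) by g = 6: 20·t ≡ -19 (mod 1).
    Modulo 1 every t works; take t = 0.
    Then x = 118 + 120·0 = 118, valid modulo lcm(120, 6) = 120: x ≡ 118 (mod 120).
Verify: 118 mod 15 = 13, 118 mod 8 = 6, 118 mod 6 = 4.

x ≡ 118 (mod 120).


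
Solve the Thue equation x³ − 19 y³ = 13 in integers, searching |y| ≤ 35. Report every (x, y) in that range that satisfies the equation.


The equation is x³ - 19y³ = 13. For fixed y, x³ = 19·y³ + 13, so a solution requires the RHS to be a perfect cube.
Strategy: iterate y from -35 to 35, compute RHS = 19·y³ + 13, and check whether it is a (positive or negative) perfect cube.
Check small values of y:
  y = 0: RHS = 13 is not a perfect cube.
  y = 1: RHS = 32 is not a perfect cube.
  y = -1: RHS = -6 is not a perfect cube.
  y = 2: RHS = 165 is not a perfect cube.
  y = -2: RHS = -139 is not a perfect cube.
  y = 3: RHS = 526 is not a perfect cube.
  y = -3: RHS = -500 is not a perfect cube.
Continuing the search up to |y| = 35 finds no solutions either.
No (x, y) in the scanned range satisfies the equation.

No integer solutions with |y| ≤ 35.
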